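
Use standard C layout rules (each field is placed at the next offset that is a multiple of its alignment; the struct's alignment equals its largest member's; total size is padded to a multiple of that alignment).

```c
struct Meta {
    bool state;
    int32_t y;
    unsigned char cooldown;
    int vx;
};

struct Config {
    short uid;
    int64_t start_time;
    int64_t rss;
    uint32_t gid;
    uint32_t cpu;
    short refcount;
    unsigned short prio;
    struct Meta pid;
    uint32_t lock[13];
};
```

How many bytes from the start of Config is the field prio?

34

Meta: state at 0 (size 1, align 1) → ends 1; pad 3 to align 4 for y; y at 4 (size 4, align 4) → ends 8; cooldown at 8 (size 1, align 1) → ends 9; pad 3 to align 4 for vx; vx at 12 (size 4, align 4) → ends 16; total 16 bytes, alignment 4
uid at 0 (size 2, align 2) → ends 2
pad 6 to align 8 for start_time
start_time at 8 (size 8, align 8) → ends 16
rss at 16 (size 8, align 8) → ends 24
gid at 24 (size 4, align 4) → ends 28
cpu at 28 (size 4, align 4) → ends 32
refcount at 32 (size 2, align 2) → ends 34
prio at 34 (size 2, align 2) → ends 36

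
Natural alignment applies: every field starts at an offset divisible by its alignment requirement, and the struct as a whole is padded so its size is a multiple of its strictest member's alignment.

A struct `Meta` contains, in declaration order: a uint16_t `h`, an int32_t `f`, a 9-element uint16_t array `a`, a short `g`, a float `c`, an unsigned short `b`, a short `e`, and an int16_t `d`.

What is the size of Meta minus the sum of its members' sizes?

@0: h [2B, align 2] → 2
+2 pad (align 4)
@4: f [4B, align 4] → 8
@8: a [18B, align 2] → 26
@26: g [2B, align 2] → 28
@28: c [4B, align 4] → 32
@32: b [2B, align 2] → 34
@34: e [2B, align 2] → 36
@36: d [2B, align 2] → 38
+2 tail pad (align 4)
size 40, align 4
data bytes 36, size 40 → padding 4

4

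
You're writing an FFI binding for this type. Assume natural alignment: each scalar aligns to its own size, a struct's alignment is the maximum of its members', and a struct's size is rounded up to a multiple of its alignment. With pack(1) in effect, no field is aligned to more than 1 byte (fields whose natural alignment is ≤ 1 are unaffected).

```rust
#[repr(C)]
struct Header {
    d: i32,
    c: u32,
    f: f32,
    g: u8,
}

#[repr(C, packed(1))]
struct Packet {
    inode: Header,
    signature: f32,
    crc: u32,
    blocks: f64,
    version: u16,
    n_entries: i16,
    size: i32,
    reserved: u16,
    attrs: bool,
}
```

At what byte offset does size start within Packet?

Header: @0: d [4B, align 4] → 4; @4: c [4B, align 4] → 8; @8: f [4B, align 4] → 12; @12: g [1B, align 1] → 13; +3 tail pad (align 4); size 16, align 4
@0: inode [16B, align 1] → 16
@16: signature [4B, align 1] → 20
@20: crc [4B, align 1] → 24
@24: blocks [8B, align 1] → 32
@32: version [2B, align 1] → 34
@34: n_entries [2B, align 1] → 36
@36: size [4B, align 1] → 40

36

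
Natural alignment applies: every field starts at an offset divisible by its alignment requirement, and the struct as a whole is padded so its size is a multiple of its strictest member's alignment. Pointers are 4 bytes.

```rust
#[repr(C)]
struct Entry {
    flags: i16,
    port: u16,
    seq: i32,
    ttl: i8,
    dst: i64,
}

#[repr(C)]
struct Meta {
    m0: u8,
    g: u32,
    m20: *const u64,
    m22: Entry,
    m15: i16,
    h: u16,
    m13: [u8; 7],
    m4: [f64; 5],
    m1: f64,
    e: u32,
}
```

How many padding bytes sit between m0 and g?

Entry: @0: flags [2B, align 2] → 2; @2: port [2B, align 2] → 4; @4: seq [4B, align 4] → 8; @8: ttl [1B, align 1] → 9; +7 pad (align 8); @16: dst [8B, align 8] → 24; size 24, align 8
@0: m0 [1B, align 1] → 1
+3 pad (align 4)
@4: g [4B, align 4] → 8

3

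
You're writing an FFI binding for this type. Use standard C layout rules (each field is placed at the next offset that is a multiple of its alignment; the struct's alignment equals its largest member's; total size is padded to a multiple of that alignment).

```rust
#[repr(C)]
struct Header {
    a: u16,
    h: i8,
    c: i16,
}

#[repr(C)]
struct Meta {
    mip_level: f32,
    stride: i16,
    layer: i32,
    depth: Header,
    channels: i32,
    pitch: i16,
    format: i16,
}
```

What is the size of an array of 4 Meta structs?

112

Header: 0..2  a  (2B, 2-aligned); 2..3  h  (1B, 1-aligned); 3..4  -- padding (1B); 4..6  c  (2B, 2-aligned); sizeof = 6, alignof = 2
0..4  mip_level  (4B, 4-aligned)
4..6  stride  (2B, 2-aligned)
6..8  -- padding (2B)
8..12  layer  (4B, 4-aligned)
12..18  depth  (6B, 2-aligned)
18..20  -- padding (2B)
20..24  channels  (4B, 4-aligned)
24..26  pitch  (2B, 2-aligned)
26..28  format  (2B, 2-aligned)
sizeof = 28, alignof = 4
array of 4: 4 × 28 = 112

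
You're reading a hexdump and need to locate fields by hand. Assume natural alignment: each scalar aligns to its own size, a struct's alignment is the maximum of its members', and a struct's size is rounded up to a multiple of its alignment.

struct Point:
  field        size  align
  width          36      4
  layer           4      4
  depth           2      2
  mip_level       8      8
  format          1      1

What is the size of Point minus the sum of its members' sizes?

width at 0 (size 36, align 4) → ends 36
layer at 36 (size 4, align 4) → ends 40
depth at 40 (size 2, align 2) → ends 42
pad 6 to align 8 for mip_level
mip_level at 48 (size 8, align 8) → ends 56
format at 56 (size 1, align 1) → ends 57
tail pad 7 to reach multiple of 8
total 64 bytes, alignment 8
data bytes 51, size 64 → padding 13

13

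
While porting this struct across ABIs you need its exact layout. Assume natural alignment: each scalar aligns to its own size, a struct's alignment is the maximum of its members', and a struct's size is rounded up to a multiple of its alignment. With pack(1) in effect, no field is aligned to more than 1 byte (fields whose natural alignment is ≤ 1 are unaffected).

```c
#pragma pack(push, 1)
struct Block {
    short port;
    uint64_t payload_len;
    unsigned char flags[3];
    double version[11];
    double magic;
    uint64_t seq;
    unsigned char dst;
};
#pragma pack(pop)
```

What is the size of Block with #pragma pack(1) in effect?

118

@0: port [2B, align 1] → 2
@2: payload_len [8B, align 1] → 10
@10: flags [3B, align 1] → 13
@13: version [88B, align 1] → 101
@101: magic [8B, align 1] → 109
@109: seq [8B, align 1] → 117
@117: dst [1B, align 1] → 118
size 118, align 1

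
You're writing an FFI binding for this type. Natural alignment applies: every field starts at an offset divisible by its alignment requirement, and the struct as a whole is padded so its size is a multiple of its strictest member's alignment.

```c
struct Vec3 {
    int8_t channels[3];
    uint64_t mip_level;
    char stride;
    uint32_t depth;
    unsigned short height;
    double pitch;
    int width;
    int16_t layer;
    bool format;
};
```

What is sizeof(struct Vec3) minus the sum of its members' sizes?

15

channels at 0 (size 3, align 1) → ends 3
pad 5 to align 8 for mip_level
mip_level at 8 (size 8, align 8) → ends 16
stride at 16 (size 1, align 1) → ends 17
pad 3 to align 4 for depth
depth at 20 (size 4, align 4) → ends 24
height at 24 (size 2, align 2) → ends 26
pad 6 to align 8 for pitch
pitch at 32 (size 8, align 8) → ends 40
width at 40 (size 4, align 4) → ends 44
layer at 44 (size 2, align 2) → ends 46
format at 46 (size 1, align 1) → ends 47
tail pad 1 to reach multiple of 8
total 48 bytes, alignment 8
data bytes 33, size 48 → padding 15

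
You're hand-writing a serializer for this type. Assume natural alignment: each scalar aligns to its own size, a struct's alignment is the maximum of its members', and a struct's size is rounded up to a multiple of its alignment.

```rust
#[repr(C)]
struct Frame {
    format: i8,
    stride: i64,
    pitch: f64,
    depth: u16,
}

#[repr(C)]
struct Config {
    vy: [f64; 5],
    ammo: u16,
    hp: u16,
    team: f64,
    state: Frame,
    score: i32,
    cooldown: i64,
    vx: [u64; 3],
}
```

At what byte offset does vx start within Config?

104

Frame: format at 0 (size 1, align 1) → ends 1; pad 7 to align 8 for stride; stride at 8 (size 8, align 8) → ends 16; pitch at 16 (size 8, align 8) → ends 24; depth at 24 (size 2, align 2) → ends 26; tail pad 6 to reach multiple of 8; total 32 bytes, alignment 8
vy at 0 (size 40, align 8) → ends 40
ammo at 40 (size 2, align 2) → ends 42
hp at 42 (size 2, align 2) → ends 44
pad 4 to align 8 for team
team at 48 (size 8, align 8) → ends 56
state at 56 (size 32, align 8) → ends 88
score at 88 (size 4, align 4) → ends 92
pad 4 to align 8 for cooldown
cooldown at 96 (size 8, align 8) → ends 104
vx at 104 (size 24, align 8) → ends 128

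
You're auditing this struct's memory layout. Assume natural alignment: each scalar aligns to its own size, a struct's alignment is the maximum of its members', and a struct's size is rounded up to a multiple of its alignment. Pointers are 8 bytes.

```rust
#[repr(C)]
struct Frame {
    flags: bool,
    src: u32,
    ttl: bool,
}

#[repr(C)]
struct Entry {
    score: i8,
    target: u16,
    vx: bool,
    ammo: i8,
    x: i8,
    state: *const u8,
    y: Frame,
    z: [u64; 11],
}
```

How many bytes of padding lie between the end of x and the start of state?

1

Frame: @0: flags [1B, align 1] → 1; +3 pad (align 4); @4: src [4B, align 4] → 8; @8: ttl [1B, align 1] → 9; +3 tail pad (align 4); size 12, align 4
@0: score [1B, align 1] → 1
+1 pad (align 2)
@2: target [2B, align 2] → 4
@4: vx [1B, align 1] → 5
@5: ammo [1B, align 1] → 6
@6: x [1B, align 1] → 7
+1 pad (align 8)
@8: state [8B, align 8] → 16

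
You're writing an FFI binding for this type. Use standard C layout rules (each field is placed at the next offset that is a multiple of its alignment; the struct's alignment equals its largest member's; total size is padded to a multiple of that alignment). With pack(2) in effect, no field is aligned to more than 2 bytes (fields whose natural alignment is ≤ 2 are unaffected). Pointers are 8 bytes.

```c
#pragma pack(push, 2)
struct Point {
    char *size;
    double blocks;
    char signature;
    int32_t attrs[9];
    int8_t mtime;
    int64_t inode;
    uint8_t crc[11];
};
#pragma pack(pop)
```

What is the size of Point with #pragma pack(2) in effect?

76

size at 0 (size 8, align 2) → ends 8
blocks at 8 (size 8, align 2) → ends 16
signature at 16 (size 1, align 1) → ends 17
pad 1 to align 2 for attrs
attrs at 18 (size 36, align 2) → ends 54
mtime at 54 (size 1, align 1) → ends 55
pad 1 to align 2 for inode
inode at 56 (size 8, align 2) → ends 64
crc at 64 (size 11, align 1) → ends 75
tail pad 1 to reach multiple of 2
total 76 bytes, alignment 2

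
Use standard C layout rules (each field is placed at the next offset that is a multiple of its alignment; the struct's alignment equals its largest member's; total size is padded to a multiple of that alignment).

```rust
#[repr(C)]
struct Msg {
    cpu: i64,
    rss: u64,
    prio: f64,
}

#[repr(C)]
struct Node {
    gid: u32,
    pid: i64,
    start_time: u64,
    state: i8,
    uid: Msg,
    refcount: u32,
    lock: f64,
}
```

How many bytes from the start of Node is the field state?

Msg: cpu at 0 (size 8, align 8) → ends 8; rss at 8 (size 8, align 8) → ends 16; prio at 16 (size 8, align 8) → ends 24; total 24 bytes, alignment 8
gid at 0 (size 4, align 4) → ends 4
pad 4 to align 8 for pid
pid at 8 (size 8, align 8) → ends 16
start_time at 16 (size 8, align 8) → ends 24
state at 24 (size 1, align 1) → ends 25

24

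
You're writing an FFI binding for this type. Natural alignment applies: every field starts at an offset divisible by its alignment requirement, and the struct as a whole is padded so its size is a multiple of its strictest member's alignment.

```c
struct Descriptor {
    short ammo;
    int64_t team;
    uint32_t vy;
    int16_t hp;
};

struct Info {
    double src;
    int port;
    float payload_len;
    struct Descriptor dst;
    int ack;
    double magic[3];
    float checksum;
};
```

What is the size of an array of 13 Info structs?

Descriptor: ammo at 0 (size 2, align 2) → ends 2; pad 6 to align 8 for team; team at 8 (size 8, align 8) → ends 16; vy at 16 (size 4, align 4) → ends 20; hp at 20 (size 2, align 2) → ends 22; tail pad 2 to reach multiple of 8; total 24 bytes, alignment 8
src at 0 (size 8, align 8) → ends 8
port at 8 (size 4, align 4) → ends 12
payload_len at 12 (size 4, align 4) → ends 16
dst at 16 (size 24, align 8) → ends 40
ack at 40 (size 4, align 4) → ends 44
pad 4 to align 8 for magic
magic at 48 (size 24, align 8) → ends 72
checksum at 72 (size 4, align 4) → ends 76
tail pad 4 to reach multiple of 8
total 80 bytes, alignment 8
array of 13: 13 × 80 = 1040

1040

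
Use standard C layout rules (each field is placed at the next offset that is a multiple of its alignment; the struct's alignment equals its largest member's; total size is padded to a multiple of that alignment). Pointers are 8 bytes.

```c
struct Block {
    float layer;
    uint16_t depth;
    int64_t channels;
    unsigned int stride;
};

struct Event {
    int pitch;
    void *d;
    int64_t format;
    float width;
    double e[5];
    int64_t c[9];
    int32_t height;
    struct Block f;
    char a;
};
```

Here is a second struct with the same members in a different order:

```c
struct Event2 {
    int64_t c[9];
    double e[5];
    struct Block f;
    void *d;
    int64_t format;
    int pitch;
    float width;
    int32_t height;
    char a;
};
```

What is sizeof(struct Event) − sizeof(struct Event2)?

Block: 0..4  layer  (4B, 4-aligned); 4..6  depth  (2B, 2-aligned); 6..8  -- padding (2B); 8..16  channels  (8B, 8-aligned); 16..20  stride  (4B, 4-aligned); 20..24  -- tail padding (4B); sizeof = 24, alignof = 8
0..4  pitch  (4B, 4-aligned)
4..8  -- padding (4B)
8..16  d  (8B, 8-aligned)
16..24  format  (8B, 8-aligned)
24..28  width  (4B, 4-aligned)
28..32  -- padding (4B)
32..72  e  (40B, 8-aligned)
72..144  c  (72B, 8-aligned)
144..148  height  (4B, 4-aligned)
148..152  -- padding (4B)
152..176  f  (24B, 8-aligned)
176..177  a  (1B, 1-aligned)
177..184  -- tail padding (7B)
sizeof = 184, alignof = 8
— Event2 —
0..72  c  (72B, 8-aligned)
72..112  e  (40B, 8-aligned)
112..136  f  (24B, 8-aligned)
136..144  d  (8B, 8-aligned)
144..152  format  (8B, 8-aligned)
152..156  pitch  (4B, 4-aligned)
156..160  width  (4B, 4-aligned)
160..164  height  (4B, 4-aligned)
164..165  a  (1B, 1-aligned)
165..168  -- tail padding (3B)
sizeof = 168, alignof = 8
184 − 168 = 16

16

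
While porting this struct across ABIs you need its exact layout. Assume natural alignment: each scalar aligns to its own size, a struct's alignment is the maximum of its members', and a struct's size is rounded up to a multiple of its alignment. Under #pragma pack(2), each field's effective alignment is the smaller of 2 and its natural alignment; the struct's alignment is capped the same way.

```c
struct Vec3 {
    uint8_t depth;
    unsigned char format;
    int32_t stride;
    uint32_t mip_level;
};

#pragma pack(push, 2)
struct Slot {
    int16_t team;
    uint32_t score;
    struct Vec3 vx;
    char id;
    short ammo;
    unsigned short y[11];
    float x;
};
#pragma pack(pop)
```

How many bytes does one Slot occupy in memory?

48 bytes

Vec3: depth at 0 (size 1, align 1) → ends 1; format at 1 (size 1, align 1) → ends 2; pad 2 to align 4 for stride; stride at 4 (size 4, align 4) → ends 8; mip_level at 8 (size 4, align 4) → ends 12; total 12 bytes, alignment 4
team at 0 (size 2, align 2) → ends 2
score at 2 (size 4, align 2) → ends 6
vx at 6 (size 12, align 2) → ends 18
id at 18 (size 1, align 1) → ends 19
pad 1 to align 2 for ammo
ammo at 20 (size 2, align 2) → ends 22
y at 22 (size 22, align 2) → ends 44
x at 44 (size 4, align 2) → ends 48
total 48 bytes, alignment 2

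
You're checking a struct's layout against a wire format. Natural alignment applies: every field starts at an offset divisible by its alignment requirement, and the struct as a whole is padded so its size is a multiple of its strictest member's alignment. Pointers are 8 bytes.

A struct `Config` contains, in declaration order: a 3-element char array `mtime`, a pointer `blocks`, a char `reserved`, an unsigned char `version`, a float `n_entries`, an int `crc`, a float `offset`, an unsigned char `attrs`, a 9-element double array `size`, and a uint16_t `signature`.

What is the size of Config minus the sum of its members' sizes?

@0: mtime [3B, align 1] → 3
+5 pad (align 8)
@8: blocks [8B, align 8] → 16
@16: reserved [1B, align 1] → 17
@17: version [1B, align 1] → 18
+2 pad (align 4)
@20: n_entries [4B, align 4] → 24
@24: crc [4B, align 4] → 28
@28: offset [4B, align 4] → 32
@32: attrs [1B, align 1] → 33
+7 pad (align 8)
@40: size [72B, align 8] → 112
@112: signature [2B, align 2] → 114
+6 tail pad (align 8)
size 120, align 8
data bytes 100, size 120 → padding 20

20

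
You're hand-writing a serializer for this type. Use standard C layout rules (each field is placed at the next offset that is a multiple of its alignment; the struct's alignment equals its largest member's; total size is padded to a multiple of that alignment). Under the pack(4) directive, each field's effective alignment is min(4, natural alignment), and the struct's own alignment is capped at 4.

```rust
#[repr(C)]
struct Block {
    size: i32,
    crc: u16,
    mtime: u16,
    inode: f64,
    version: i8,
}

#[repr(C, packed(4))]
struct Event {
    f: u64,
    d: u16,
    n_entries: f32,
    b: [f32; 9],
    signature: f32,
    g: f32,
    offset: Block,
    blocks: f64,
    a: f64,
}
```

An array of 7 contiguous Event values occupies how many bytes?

Block: @0: size [4B, align 4] → 4; @4: crc [2B, align 2] → 6; @6: mtime [2B, align 2] → 8; @8: inode [8B, align 8] → 16; @16: version [1B, align 1] → 17; +7 tail pad (align 8); size 24, align 8
@0: f [8B, align 4] → 8
@8: d [2B, align 2] → 10
+2 pad (align 4)
@12: n_entries [4B, align 4] → 16
@16: b [36B, align 4] → 52
@52: signature [4B, align 4] → 56
@56: g [4B, align 4] → 60
@60: offset [24B, align 4] → 84
@84: blocks [8B, align 4] → 92
@92: a [8B, align 4] → 100
size 100, align 4
array of 7: 7 × 100 = 700

700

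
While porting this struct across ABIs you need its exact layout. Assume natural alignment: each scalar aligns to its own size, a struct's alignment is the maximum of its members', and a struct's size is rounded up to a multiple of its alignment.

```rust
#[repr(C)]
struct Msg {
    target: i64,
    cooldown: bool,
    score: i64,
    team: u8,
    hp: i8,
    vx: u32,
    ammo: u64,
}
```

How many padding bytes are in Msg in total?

9

target at 0 (size 8, align 8) → ends 8
cooldown at 8 (size 1, align 1) → ends 9
pad 7 to align 8 for score
score at 16 (size 8, align 8) → ends 24
team at 24 (size 1, align 1) → ends 25
hp at 25 (size 1, align 1) → ends 26
pad 2 to align 4 for vx
vx at 28 (size 4, align 4) → ends 32
ammo at 32 (size 8, align 8) → ends 40
total 40 bytes, alignment 8
data bytes 31, size 40 → padding 9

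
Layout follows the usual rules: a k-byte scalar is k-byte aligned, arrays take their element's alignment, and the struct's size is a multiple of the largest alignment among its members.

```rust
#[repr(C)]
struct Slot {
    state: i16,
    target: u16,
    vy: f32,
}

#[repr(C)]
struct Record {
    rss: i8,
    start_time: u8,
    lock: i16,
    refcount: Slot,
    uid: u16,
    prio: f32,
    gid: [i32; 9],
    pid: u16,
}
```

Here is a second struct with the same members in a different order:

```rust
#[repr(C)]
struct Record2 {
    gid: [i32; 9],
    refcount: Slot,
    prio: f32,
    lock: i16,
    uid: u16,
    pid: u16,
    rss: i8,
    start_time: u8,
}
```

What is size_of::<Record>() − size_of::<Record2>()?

4

Slot: state at 0 (size 2, align 2) → ends 2; target at 2 (size 2, align 2) → ends 4; vy at 4 (size 4, align 4) → ends 8; total 8 bytes, alignment 4
rss at 0 (size 1, align 1) → ends 1
start_time at 1 (size 1, align 1) → ends 2
lock at 2 (size 2, align 2) → ends 4
refcount at 4 (size 8, align 4) → ends 12
uid at 12 (size 2, align 2) → ends 14
pad 2 to align 4 for prio
prio at 16 (size 4, align 4) → ends 20
gid at 20 (size 36, align 4) → ends 56
pid at 56 (size 2, align 2) → ends 58
tail pad 2 to reach multiple of 4
total 60 bytes, alignment 4
— Record2 —
gid at 0 (size 36, align 4) → ends 36
refcount at 36 (size 8, align 4) → ends 44
prio at 44 (size 4, align 4) → ends 48
lock at 48 (size 2, align 2) → ends 50
uid at 50 (size 2, align 2) → ends 52
pid at 52 (size 2, align 2) → ends 54
rss at 54 (size 1, align 1) → ends 55
start_time at 55 (size 1, align 1) → ends 56
total 56 bytes, alignment 4
60 − 56 = 4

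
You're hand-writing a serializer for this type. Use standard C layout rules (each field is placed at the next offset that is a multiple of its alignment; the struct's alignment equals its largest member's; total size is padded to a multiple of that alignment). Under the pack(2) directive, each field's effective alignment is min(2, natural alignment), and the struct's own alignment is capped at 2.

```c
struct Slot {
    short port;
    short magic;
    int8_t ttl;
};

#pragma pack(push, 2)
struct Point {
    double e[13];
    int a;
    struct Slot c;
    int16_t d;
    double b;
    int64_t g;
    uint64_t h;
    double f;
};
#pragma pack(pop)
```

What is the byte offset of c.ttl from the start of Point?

Slot: port at 0 (size 2, align 2) → ends 2; magic at 2 (size 2, align 2) → ends 4; ttl at 4 (size 1, align 1) → ends 5; tail pad 1 to reach multiple of 2; total 6 bytes, alignment 2
e at 0 (size 104, align 2) → ends 104
a at 104 (size 4, align 2) → ends 108
c at 108 (size 6, align 2) → ends 114
within Slot: ttl at 4
108 + 4 = 112

112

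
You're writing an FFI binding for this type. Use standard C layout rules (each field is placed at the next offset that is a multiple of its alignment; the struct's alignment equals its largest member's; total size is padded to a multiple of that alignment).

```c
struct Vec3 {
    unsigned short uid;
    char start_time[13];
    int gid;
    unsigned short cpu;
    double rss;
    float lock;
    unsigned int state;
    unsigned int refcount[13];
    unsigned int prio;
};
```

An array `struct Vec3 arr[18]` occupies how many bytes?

1728

@0: uid [2B, align 2] → 2
@2: start_time [13B, align 1] → 15
+1 pad (align 4)
@16: gid [4B, align 4] → 20
@20: cpu [2B, align 2] → 22
+2 pad (align 8)
@24: rss [8B, align 8] → 32
@32: lock [4B, align 4] → 36
@36: state [4B, align 4] → 40
@40: refcount [52B, align 4] → 92
@92: prio [4B, align 4] → 96
size 96, align 8
array of 18: 18 × 96 = 1728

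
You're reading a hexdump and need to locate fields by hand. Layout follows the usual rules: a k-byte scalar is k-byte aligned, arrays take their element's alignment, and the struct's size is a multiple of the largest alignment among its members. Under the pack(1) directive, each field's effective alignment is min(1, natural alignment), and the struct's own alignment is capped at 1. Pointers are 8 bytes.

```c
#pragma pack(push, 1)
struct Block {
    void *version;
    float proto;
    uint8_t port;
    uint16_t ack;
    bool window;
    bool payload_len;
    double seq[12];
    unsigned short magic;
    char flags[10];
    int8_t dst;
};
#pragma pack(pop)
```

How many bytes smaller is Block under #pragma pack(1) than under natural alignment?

10

natural layout:
  @0: version [8B, align 8] → 8
  @8: proto [4B, align 4] → 12
  @12: port [1B, align 1] → 13
  +1 pad (align 2)
  @14: ack [2B, align 2] → 16
  @16: window [1B, align 1] → 17
  @17: payload_len [1B, align 1] → 18
  +6 pad (align 8)
  @24: seq [96B, align 8] → 120
  @120: magic [2B, align 2] → 122
  @122: flags [10B, align 1] → 132
  @132: dst [1B, align 1] → 133
  +3 tail pad (align 8)
  size 136, align 8
packed(1) layout:
  @0: version [8B, align 1] → 8
  @8: proto [4B, align 1] → 12
  @12: port [1B, align 1] → 13
  @13: ack [2B, align 1] → 15
  @15: window [1B, align 1] → 16
  @16: payload_len [1B, align 1] → 17
  @17: seq [96B, align 1] → 113
  @113: magic [2B, align 1] → 115
  @115: flags [10B, align 1] → 125
  @125: dst [1B, align 1] → 126
  size 126, align 1
136 − 126 = 10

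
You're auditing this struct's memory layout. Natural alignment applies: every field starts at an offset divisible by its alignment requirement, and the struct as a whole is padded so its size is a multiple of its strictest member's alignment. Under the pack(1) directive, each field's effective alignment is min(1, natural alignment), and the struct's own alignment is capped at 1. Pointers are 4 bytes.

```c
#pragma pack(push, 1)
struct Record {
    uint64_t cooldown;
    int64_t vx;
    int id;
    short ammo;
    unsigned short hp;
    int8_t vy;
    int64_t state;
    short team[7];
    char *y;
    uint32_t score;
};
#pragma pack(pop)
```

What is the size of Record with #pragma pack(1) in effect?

0..8  cooldown  (8B, 1-aligned)
8..16  vx  (8B, 1-aligned)
16..20  id  (4B, 1-aligned)
20..22  ammo  (2B, 1-aligned)
22..24  hp  (2B, 1-aligned)
24..25  vy  (1B, 1-aligned)
25..33  state  (8B, 1-aligned)
33..47  team  (14B, 1-aligned)
47..51  y  (4B, 1-aligned)
51..55  score  (4B, 1-aligned)
sizeof = 55, alignof = 1

55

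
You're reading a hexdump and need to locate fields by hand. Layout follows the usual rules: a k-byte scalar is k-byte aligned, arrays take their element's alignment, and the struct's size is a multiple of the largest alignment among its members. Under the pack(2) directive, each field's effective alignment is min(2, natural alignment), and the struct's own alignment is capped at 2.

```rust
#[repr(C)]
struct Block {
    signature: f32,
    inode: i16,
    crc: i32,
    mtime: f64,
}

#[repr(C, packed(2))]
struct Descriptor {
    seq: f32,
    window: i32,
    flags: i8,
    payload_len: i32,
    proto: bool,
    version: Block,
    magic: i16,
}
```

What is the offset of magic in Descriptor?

40

Block: 0..4  signature  (4B, 4-aligned); 4..6  inode  (2B, 2-aligned); 6..8  -- padding (2B); 8..12  crc  (4B, 4-aligned); 12..16  -- padding (4B); 16..24  mtime  (8B, 8-aligned); sizeof = 24, alignof = 8
0..4  seq  (4B, 2-aligned)
4..8  window  (4B, 2-aligned)
8..9  flags  (1B, 1-aligned)
9..10  -- padding (1B)
10..14  payload_len  (4B, 2-aligned)
14..15  proto  (1B, 1-aligned)
15..16  -- padding (1B)
16..40  version  (24B, 2-aligned)
40..42  magic  (2B, 2-aligned)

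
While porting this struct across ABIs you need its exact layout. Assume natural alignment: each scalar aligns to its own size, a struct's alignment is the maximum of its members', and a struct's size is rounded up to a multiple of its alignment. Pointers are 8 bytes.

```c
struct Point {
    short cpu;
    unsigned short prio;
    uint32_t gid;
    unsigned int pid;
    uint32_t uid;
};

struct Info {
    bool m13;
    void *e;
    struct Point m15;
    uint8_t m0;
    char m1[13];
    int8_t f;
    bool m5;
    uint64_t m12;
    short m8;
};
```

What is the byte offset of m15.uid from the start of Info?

Point: @0: cpu [2B, align 2] → 2; @2: prio [2B, align 2] → 4; @4: gid [4B, align 4] → 8; @8: pid [4B, align 4] → 12; @12: uid [4B, align 4] → 16; size 16, align 4
@0: m13 [1B, align 1] → 1
+7 pad (align 8)
@8: e [8B, align 8] → 16
@16: m15 [16B, align 4] → 32
within Point: uid at 12
16 + 12 = 28

28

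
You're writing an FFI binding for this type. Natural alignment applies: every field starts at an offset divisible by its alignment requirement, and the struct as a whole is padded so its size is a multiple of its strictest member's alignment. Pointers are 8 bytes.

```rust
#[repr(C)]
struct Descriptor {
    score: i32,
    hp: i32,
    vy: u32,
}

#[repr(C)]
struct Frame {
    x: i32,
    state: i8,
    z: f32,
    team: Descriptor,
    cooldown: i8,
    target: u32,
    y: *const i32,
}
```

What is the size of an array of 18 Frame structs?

Descriptor: score at 0 (size 4, align 4) → ends 4; hp at 4 (size 4, align 4) → ends 8; vy at 8 (size 4, align 4) → ends 12; total 12 bytes, alignment 4
x at 0 (size 4, align 4) → ends 4
state at 4 (size 1, align 1) → ends 5
pad 3 to align 4 for z
z at 8 (size 4, align 4) → ends 12
team at 12 (size 12, align 4) → ends 24
cooldown at 24 (size 1, align 1) → ends 25
pad 3 to align 4 for target
target at 28 (size 4, align 4) → ends 32
y at 32 (size 8, align 8) → ends 40
total 40 bytes, alignment 8
array of 18: 18 × 40 = 720

720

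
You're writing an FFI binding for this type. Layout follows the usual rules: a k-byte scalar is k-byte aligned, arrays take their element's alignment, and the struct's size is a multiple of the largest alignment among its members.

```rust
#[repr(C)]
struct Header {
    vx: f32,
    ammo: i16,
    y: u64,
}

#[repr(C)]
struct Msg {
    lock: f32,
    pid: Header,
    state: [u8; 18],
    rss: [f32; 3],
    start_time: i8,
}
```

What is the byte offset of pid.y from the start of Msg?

16

Header: @0: vx [4B, align 4] → 4; @4: ammo [2B, align 2] → 6; +2 pad (align 8); @8: y [8B, align 8] → 16; size 16, align 8
@0: lock [4B, align 4] → 4
+4 pad (align 8)
@8: pid [16B, align 8] → 24
within Header: y at 8
8 + 8 = 16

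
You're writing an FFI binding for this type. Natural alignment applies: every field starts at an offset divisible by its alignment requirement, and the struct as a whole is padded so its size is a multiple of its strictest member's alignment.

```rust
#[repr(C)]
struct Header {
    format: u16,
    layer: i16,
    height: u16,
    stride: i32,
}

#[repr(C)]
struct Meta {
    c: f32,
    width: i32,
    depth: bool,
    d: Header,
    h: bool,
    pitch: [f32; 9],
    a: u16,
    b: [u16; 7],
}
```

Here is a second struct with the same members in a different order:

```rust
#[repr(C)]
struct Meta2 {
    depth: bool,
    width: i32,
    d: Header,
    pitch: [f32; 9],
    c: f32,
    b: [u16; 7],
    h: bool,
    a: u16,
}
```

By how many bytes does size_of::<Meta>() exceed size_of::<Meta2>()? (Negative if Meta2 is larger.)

0

Header: @0: format [2B, align 2] → 2; @2: layer [2B, align 2] → 4; @4: height [2B, align 2] → 6; +2 pad (align 4); @8: stride [4B, align 4] → 12; size 12, align 4
@0: c [4B, align 4] → 4
@4: width [4B, align 4] → 8
@8: depth [1B, align 1] → 9
+3 pad (align 4)
@12: d [12B, align 4] → 24
@24: h [1B, align 1] → 25
+3 pad (align 4)
@28: pitch [36B, align 4] → 64
@64: a [2B, align 2] → 66
@66: b [14B, align 2] → 80
size 80, align 4
— Meta2 —
@0: depth [1B, align 1] → 1
+3 pad (align 4)
@4: width [4B, align 4] → 8
@8: d [12B, align 4] → 20
@20: pitch [36B, align 4] → 56
@56: c [4B, align 4] → 60
@60: b [14B, align 2] → 74
@74: h [1B, align 1] → 75
+1 pad (align 2)
@76: a [2B, align 2] → 78
+2 tail pad (align 4)
size 80, align 4
80 − 80 = 0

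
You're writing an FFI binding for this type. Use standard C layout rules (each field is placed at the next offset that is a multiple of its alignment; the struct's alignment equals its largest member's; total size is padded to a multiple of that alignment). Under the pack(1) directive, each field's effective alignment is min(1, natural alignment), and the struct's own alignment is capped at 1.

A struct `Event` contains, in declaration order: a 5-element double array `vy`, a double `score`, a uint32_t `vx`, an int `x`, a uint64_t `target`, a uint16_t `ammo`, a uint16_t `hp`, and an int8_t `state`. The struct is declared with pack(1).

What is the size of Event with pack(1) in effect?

69

vy at 0 (size 40, align 1) → ends 40
score at 40 (size 8, align 1) → ends 48
vx at 48 (size 4, align 1) → ends 52
x at 52 (size 4, align 1) → ends 56
target at 56 (size 8, align 1) → ends 64
ammo at 64 (size 2, align 1) → ends 66
hp at 66 (size 2, align 1) → ends 68
state at 68 (size 1, align 1) → ends 69
total 69 bytes, alignment 1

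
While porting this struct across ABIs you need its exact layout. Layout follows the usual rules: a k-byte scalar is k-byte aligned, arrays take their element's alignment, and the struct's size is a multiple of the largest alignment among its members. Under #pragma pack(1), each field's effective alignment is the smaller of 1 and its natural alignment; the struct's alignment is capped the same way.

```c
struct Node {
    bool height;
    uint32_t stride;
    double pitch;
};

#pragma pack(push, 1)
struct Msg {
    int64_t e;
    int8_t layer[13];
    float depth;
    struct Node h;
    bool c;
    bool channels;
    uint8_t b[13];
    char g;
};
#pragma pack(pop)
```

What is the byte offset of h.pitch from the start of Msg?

Node: @0: height [1B, align 1] → 1; +3 pad (align 4); @4: stride [4B, align 4] → 8; @8: pitch [8B, align 8] → 16; size 16, align 8
@0: e [8B, align 1] → 8
@8: layer [13B, align 1] → 21
@21: depth [4B, align 1] → 25
@25: h [16B, align 1] → 41
within Node: pitch at 8
25 + 8 = 33

33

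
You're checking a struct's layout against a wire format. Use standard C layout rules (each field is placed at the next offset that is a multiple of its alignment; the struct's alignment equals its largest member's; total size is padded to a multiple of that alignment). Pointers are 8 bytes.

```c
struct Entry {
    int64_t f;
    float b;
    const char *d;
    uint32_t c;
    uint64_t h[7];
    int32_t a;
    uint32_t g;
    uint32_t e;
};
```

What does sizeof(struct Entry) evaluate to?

104 bytes

0..8  f  (8B, 8-aligned)
8..12  b  (4B, 4-aligned)
12..16  -- padding (4B)
16..24  d  (8B, 8-aligned)
24..28  c  (4B, 4-aligned)
28..32  -- padding (4B)
32..88  h  (56B, 8-aligned)
88..92  a  (4B, 4-aligned)
92..96  g  (4B, 4-aligned)
96..100  e  (4B, 4-aligned)
100..104  -- tail padding (4B)
sizeof = 104, alignof = 8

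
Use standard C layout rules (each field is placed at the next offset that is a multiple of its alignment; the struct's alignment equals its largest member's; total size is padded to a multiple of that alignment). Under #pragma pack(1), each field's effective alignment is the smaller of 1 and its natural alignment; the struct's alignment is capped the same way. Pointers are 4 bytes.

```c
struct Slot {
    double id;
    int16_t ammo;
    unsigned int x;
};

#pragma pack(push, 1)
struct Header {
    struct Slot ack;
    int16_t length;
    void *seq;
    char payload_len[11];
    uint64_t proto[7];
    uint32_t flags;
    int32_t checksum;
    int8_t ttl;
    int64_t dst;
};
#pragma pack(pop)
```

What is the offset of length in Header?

16

Slot: 0..8  id  (8B, 8-aligned); 8..10  ammo  (2B, 2-aligned); 10..12  -- padding (2B); 12..16  x  (4B, 4-aligned); sizeof = 16, alignof = 8
0..16  ack  (16B, 1-aligned)
16..18  length  (2B, 1-aligned)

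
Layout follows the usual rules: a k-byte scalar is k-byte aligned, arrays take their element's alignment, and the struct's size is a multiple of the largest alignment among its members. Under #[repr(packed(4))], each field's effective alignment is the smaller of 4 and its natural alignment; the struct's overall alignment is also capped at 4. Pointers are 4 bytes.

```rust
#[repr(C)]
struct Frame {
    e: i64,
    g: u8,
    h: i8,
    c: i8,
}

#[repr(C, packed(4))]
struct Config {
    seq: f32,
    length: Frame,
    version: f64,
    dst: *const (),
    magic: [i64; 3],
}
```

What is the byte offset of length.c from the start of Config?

Frame: @0: e [8B, align 8] → 8; @8: g [1B, align 1] → 9; @9: h [1B, align 1] → 10; @10: c [1B, align 1] → 11; +5 tail pad (align 8); size 16, align 8
@0: seq [4B, align 4] → 4
@4: length [16B, align 4] → 20
within Frame: c at 10
4 + 10 = 14

14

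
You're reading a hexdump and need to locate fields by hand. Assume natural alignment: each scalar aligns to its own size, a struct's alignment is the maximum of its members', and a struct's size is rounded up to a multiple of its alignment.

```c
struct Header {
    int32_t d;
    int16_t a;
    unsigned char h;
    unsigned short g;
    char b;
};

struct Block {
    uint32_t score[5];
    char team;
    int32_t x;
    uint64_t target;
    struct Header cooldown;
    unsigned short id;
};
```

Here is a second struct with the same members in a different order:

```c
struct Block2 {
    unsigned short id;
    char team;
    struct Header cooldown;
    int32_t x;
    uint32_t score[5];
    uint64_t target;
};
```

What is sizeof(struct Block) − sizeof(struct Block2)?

Header: @0: d [4B, align 4] → 4; @4: a [2B, align 2] → 6; @6: h [1B, align 1] → 7; +1 pad (align 2); @8: g [2B, align 2] → 10; @10: b [1B, align 1] → 11; +1 tail pad (align 4); size 12, align 4
@0: score [20B, align 4] → 20
@20: team [1B, align 1] → 21
+3 pad (align 4)
@24: x [4B, align 4] → 28
+4 pad (align 8)
@32: target [8B, align 8] → 40
@40: cooldown [12B, align 4] → 52
@52: id [2B, align 2] → 54
+2 tail pad (align 8)
size 56, align 8
— Block2 —
@0: id [2B, align 2] → 2
@2: team [1B, align 1] → 3
+1 pad (align 4)
@4: cooldown [12B, align 4] → 16
@16: x [4B, align 4] → 20
@20: score [20B, align 4] → 40
@40: target [8B, align 8] → 48
size 48, align 8
56 − 48 = 8

8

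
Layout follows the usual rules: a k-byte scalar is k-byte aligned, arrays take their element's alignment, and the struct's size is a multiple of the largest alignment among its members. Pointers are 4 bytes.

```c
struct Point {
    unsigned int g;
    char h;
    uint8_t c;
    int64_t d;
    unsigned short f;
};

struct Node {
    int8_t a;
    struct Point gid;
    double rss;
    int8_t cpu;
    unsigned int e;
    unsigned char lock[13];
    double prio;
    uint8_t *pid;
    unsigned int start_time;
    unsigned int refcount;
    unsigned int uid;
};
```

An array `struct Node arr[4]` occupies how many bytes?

352

Point: g at 0 (size 4, align 4) → ends 4; h at 4 (size 1, align 1) → ends 5; c at 5 (size 1, align 1) → ends 6; pad 2 to align 8 for d; d at 8 (size 8, align 8) → ends 16; f at 16 (size 2, align 2) → ends 18; tail pad 6 to reach multiple of 8; total 24 bytes, alignment 8
a at 0 (size 1, align 1) → ends 1
pad 7 to align 8 for gid
gid at 8 (size 24, align 8) → ends 32
rss at 32 (size 8, align 8) → ends 40
cpu at 40 (size 1, align 1) → ends 41
pad 3 to align 4 for e
e at 44 (size 4, align 4) → ends 48
lock at 48 (size 13, align 1) → ends 61
pad 3 to align 8 for prio
prio at 64 (size 8, align 8) → ends 72
pid at 72 (size 4, align 4) → ends 76
start_time at 76 (size 4, align 4) → ends 80
refcount at 80 (size 4, align 4) → ends 84
uid at 84 (size 4, align 4) → ends 88
total 88 bytes, alignment 8
array of 4: 4 × 88 = 352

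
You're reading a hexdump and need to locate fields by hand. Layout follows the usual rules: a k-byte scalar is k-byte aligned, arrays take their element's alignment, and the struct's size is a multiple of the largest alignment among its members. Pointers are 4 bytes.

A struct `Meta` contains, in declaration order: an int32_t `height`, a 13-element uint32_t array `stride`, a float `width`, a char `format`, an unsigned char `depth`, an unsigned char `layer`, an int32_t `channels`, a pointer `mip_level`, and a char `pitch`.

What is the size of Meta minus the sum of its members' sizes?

4

@0: height [4B, align 4] → 4
@4: stride [52B, align 4] → 56
@56: width [4B, align 4] → 60
@60: format [1B, align 1] → 61
@61: depth [1B, align 1] → 62
@62: layer [1B, align 1] → 63
+1 pad (align 4)
@64: channels [4B, align 4] → 68
@68: mip_level [4B, align 4] → 72
@72: pitch [1B, align 1] → 73
+3 tail pad (align 4)
size 76, align 4
data bytes 72, size 76 → padding 4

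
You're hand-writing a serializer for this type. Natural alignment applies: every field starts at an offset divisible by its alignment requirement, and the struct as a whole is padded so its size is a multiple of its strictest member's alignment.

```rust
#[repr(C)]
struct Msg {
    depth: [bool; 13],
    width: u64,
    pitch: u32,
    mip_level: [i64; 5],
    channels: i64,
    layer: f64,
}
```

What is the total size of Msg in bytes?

88

@0: depth [13B, align 1] → 13
+3 pad (align 8)
@16: width [8B, align 8] → 24
@24: pitch [4B, align 4] → 28
+4 pad (align 8)
@32: mip_level [40B, align 8] → 72
@72: channels [8B, align 8] → 80
@80: layer [8B, align 8] → 88
size 88, align 8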